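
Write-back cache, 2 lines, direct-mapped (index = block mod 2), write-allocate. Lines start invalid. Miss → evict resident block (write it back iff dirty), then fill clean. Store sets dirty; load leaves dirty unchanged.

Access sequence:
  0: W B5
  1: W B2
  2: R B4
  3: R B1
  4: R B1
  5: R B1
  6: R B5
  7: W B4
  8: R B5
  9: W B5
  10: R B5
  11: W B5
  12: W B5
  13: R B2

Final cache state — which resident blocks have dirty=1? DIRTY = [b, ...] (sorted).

0: W B5 → L1 miss [D]
1: W B2 → L0 miss [D]
2: R B4 → L0 miss wb→B2 [-]
3: R B1 → L1 miss wb→B5 [-]
4: R B1 → L1 hit [-]
5: R B1 → L1 hit [-]
6: R B5 → L1 miss [-]
7: W B4 → L0 hit [D]
8: R B5 → L1 hit [-]
9: W B5 → L1 hit [D]
10: R B5 → L1 hit [D]
11: W B5 → L1 hit [D]
12: W B5 → L1 hit [D]
13: R B2 → L0 miss wb→B4 [-]

DIRTY = [5]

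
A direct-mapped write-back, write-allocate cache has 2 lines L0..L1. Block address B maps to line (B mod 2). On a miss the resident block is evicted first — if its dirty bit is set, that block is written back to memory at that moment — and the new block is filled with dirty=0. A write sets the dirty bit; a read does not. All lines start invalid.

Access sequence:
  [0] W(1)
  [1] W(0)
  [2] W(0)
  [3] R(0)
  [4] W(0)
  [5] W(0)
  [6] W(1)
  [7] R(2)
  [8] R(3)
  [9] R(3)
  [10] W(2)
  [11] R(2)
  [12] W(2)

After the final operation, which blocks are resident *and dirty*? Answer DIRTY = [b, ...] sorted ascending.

  0 | W B1 → L1 miss [D]
  1 | W B0 → L0 miss [D]
  2 | W B0 → L0 hit [D]
  3 | R B0 → L0 hit [D]
  4 | W B0 → L0 hit [D]
  5 | W B0 → L0 hit [D]
  6 | W B1 → L1 hit [D]
  7 | R B2 → L0 miss wb→B0 [-]
  8 | R B3 → L1 miss wb→B1 [-]
  9 | R B3 → L1 hit [-]
  10 | W B2 → L0 hit [D]
  11 | R B2 → L0 hit [D]
  12 | W B2 → L0 hit [D]

DIRTY = [2]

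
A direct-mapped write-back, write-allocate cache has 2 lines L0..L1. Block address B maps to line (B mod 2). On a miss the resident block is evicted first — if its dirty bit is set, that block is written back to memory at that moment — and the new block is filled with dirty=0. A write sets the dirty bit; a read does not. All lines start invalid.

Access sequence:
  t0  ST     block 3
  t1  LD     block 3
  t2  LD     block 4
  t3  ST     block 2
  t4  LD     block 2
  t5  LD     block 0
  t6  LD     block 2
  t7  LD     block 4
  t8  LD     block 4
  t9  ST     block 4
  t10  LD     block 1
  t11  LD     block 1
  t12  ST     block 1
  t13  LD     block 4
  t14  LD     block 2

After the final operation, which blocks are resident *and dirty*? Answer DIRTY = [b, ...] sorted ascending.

  0 | W B3 → L1 miss [D]
  1 | R B3 → L1 hit [D]
  2 | R B4 → L0 miss [-]
  3 | W B2 → L0 miss [D]
  4 | R B2 → L0 hit [D]
  5 | R B0 → L0 miss wb→B2 [-]
  6 | R B2 → L0 miss [-]
  7 | R B4 → L0 miss [-]
  8 | R B4 → L0 hit [-]
  9 | W B4 → L0 hit [D]
  10 | R B1 → L1 miss wb→B3 [-]
  11 | R B1 → L1 hit [-]
  12 | W B1 → L1 hit [D]
  13 | R B4 → L0 hit [D]
  14 | R B2 → L0 miss wb→B4 [-]

DIRTY = [1]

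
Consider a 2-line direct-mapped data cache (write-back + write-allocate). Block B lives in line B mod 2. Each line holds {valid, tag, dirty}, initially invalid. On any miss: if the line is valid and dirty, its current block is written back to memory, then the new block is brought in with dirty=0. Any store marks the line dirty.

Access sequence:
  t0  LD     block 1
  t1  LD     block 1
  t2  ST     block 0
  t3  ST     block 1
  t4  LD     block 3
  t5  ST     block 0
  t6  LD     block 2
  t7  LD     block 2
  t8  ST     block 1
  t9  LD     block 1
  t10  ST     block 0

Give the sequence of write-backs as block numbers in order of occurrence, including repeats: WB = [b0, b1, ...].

WB = [1, 0]

0: R B1 → L1 miss [-]
1: R B1 → L1 hit [-]
2: W B0 → L0 miss [D]
3: W B1 → L1 hit [D]
4: R B3 → L1 miss wb→B1 [-]
5: W B0 → L0 hit [D]
6: R B2 → L0 miss wb→B0 [-]
7: R B2 → L0 hit [-]
8: W B1 → L1 miss [D]
9: R B1 → L1 hit [D]
10: W B0 → L0 miss [D]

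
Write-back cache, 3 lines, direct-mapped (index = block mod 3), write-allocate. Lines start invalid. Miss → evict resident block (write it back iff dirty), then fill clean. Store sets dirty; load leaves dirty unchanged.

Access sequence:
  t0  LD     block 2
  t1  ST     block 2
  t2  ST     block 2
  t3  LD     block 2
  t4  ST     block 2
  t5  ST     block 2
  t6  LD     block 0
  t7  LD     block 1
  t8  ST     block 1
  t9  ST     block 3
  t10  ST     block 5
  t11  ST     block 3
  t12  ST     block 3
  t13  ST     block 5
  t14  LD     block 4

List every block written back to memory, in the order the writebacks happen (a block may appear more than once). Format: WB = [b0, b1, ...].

0: R B2 -> L2 miss  d=-]
1: W B2 -> L2 hit  d=D]
2: W B2 -> L2 hit  d=D]
3: R B2 -> L2 hit  d=D]
4: W B2 -> L2 hit  d=D]
5: W B2 -> L2 hit  d=D]
6: R B0 -> L0 miss  d=-]
7: R B1 -> L1 miss  d=-]
8: W B1 -> L1 hit  d=D]
9: W B3 -> L0 miss  d=D]
10: W B5 -> L2 miss wb->B2  d=D]
11: W B3 -> L0 hit  d=D]
12: W B3 -> L0 hit  d=D]
13: W B5 -> L2 hit  d=D]
14: R B4 -> L1 miss wb->B1  d=-]

WB = [2, 1]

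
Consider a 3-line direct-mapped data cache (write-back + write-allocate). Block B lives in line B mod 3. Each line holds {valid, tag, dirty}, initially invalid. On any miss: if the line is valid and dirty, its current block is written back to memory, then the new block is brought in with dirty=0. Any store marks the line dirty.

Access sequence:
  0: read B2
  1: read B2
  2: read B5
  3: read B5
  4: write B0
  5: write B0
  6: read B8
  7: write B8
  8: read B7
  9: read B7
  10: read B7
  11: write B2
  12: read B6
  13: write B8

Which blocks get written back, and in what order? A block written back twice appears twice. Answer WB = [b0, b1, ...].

0: R B2 -> L2 miss  d=-]
1: R B2 -> L2 hit  d=-]
2: R B5 -> L2 miss  d=-]
3: R B5 -> L2 hit  d=-]
4: W B0 -> L0 miss  d=D]
5: W B0 -> L0 hit  d=D]
6: R B8 -> L2 miss  d=-]
7: W B8 -> L2 hit  d=D]
8: R B7 -> L1 miss  d=-]
9: R B7 -> L1 hit  d=-]
10: R B7 -> L1 hit  d=-]
11: W B2 -> L2 miss wb->B8  d=D]
12: R B6 -> L0 miss wb->B0  d=-]
13: W B8 -> L2 miss wb->B2  d=D]

WB = [8, 0, 2]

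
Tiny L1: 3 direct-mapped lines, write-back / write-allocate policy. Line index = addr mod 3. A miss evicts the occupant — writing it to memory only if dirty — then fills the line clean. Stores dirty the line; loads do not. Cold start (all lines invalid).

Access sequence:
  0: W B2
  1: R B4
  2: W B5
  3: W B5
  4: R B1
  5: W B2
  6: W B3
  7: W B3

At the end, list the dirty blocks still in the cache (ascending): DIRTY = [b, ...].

  0 | W B2 → L2 miss [D]
  1 | R B4 → L1 miss [-]
  2 | W B5 → L2 miss wb→B2 [D]
  3 | W B5 → L2 hit [D]
  4 | R B1 → L1 miss [-]
  5 | W B2 → L2 miss wb→B5 [D]
  6 | W B3 → L0 miss [D]
  7 | W B3 → L0 hit [D]

DIRTY = [2, 3]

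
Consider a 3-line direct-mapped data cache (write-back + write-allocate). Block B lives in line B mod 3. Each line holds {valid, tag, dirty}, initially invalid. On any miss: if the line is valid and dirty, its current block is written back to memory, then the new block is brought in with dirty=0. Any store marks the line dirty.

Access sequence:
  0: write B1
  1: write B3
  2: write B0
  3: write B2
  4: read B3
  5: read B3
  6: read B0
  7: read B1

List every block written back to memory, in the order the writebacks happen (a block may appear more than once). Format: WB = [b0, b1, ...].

0: W B1 -> L1 miss  d=D]
1: W B3 -> L0 miss  d=D]
2: W B0 -> L0 miss wb->B3  d=D]
3: W B2 -> L2 miss  d=D]
4: R B3 -> L0 miss wb->B0  d=-]
5: R B3 -> L0 hit  d=-]
6: R B0 -> L0 miss  d=-]
7: R B1 -> L1 hit  d=D]

WB = [3, 0]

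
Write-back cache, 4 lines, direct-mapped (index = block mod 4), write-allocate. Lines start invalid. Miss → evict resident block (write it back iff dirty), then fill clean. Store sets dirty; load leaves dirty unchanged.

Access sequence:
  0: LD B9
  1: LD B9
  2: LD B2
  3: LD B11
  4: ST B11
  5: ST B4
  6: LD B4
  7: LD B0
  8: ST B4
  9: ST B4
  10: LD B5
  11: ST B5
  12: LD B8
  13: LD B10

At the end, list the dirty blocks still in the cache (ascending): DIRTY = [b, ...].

DIRTY = [5, 11]

0: R B9 → L1 miss [-]
1: R B9 → L1 hit [-]
2: R B2 → L2 miss [-]
3: R B11 → L3 miss [-]
4: W B11 → L3 hit [D]
5: W B4 → L0 miss [D]
6: R B4 → L0 hit [D]
7: R B0 → L0 miss wb→B4 [-]
8: W B4 → L0 miss [D]
9: W B4 → L0 hit [D]
10: R B5 → L1 miss [-]
11: W B5 → L1 hit [D]
12: R B8 → L0 miss wb→B4 [-]
13: R B10 → L2 miss [-]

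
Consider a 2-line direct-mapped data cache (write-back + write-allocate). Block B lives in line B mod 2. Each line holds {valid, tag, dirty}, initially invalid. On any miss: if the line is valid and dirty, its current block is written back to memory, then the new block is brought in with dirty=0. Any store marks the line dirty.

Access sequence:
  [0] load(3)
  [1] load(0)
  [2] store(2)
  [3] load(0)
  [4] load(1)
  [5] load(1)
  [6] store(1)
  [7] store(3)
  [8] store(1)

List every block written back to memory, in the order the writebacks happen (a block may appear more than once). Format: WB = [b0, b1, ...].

WB = [2, 1, 3]

0: R B3 → L1 miss [-]
1: R B0 → L0 miss [-]
2: W B2 → L0 miss [D]
3: R B0 → L0 miss wb→B2 [-]
4: R B1 → L1 miss [-]
5: R B1 → L1 hit [-]
6: W B1 → L1 hit [D]
7: W B3 → L1 miss wb→B1 [D]
8: W B1 → L1 miss wb→B3 [D]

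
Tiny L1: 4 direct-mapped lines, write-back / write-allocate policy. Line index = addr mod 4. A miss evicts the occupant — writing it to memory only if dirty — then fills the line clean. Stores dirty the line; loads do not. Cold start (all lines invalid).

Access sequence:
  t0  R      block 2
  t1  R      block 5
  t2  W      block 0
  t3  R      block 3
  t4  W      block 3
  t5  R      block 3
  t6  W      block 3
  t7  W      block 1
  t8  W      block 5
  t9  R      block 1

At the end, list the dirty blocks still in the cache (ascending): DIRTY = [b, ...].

0: R B2 -> L2 miss  d=-]
1: R B5 -> L1 miss  d=-]
2: W B0 -> L0 miss  d=D]
3: R B3 -> L3 miss  d=-]
4: W B3 -> L3 hit  d=D]
5: R B3 -> L3 hit  d=D]
6: W B3 -> L3 hit  d=D]
7: W B1 -> L1 miss  d=D]
8: W B5 -> L1 miss wb->B1  d=D]
9: R B1 -> L1 miss wb->B5  d=-]

DIRTY = [0, 3]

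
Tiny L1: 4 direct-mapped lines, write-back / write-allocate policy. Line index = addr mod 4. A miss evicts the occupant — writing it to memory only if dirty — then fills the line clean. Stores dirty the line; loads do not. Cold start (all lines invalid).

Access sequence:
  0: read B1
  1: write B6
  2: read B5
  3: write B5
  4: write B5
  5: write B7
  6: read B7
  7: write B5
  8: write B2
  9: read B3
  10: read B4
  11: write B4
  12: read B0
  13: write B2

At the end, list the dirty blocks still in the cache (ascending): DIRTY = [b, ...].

DIRTY = [2, 5]

0: R B1 → L1 miss [-]
1: W B6 → L2 miss [D]
2: R B5 → L1 miss [-]
3: W B5 → L1 hit [D]
4: W B5 → L1 hit [D]
5: W B7 → L3 miss [D]
6: R B7 → L3 hit [D]
7: W B5 → L1 hit [D]
8: W B2 → L2 miss wb→B6 [D]
9: R B3 → L3 miss wb→B7 [-]
10: R B4 → L0 miss [-]
11: W B4 → L0 hit [D]
12: R B0 → L0 miss wb→B4 [-]
13: W B2 → L2 hit [D]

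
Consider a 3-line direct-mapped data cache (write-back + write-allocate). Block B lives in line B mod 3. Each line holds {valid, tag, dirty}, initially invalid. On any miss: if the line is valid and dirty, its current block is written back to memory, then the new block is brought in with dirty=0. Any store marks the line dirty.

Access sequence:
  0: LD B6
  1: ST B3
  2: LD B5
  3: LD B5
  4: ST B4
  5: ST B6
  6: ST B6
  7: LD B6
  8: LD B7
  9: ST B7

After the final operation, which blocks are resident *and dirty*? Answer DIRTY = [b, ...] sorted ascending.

0: R B6 → L0 miss [-]
1: W B3 → L0 miss [D]
2: R B5 → L2 miss [-]
3: R B5 → L2 hit [-]
4: W B4 → L1 miss [D]
5: W B6 → L0 miss wb→B3 [D]
6: W B6 → L0 hit [D]
7: R B6 → L0 hit [D]
8: R B7 → L1 miss wb→B4 [-]
9: W B7 → L1 hit [D]

DIRTY = [6, 7]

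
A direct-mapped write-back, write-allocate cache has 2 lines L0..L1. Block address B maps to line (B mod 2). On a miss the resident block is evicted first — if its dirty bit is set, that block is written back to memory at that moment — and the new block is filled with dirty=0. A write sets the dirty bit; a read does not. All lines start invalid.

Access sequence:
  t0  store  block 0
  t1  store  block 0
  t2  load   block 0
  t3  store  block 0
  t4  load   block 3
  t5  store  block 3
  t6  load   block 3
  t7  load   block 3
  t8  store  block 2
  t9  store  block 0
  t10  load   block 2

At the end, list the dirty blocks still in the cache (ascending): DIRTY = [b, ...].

0: W B0 -> L0 miss  d=D]
1: W B0 -> L0 hit  d=D]
2: R B0 -> L0 hit  d=D]
3: W B0 -> L0 hit  d=D]
4: R B3 -> L1 miss  d=-]
5: W B3 -> L1 hit  d=D]
6: R B3 -> L1 hit  d=D]
7: R B3 -> L1 hit  d=D]
8: W B2 -> L0 miss wb->B0  d=D]
9: W B0 -> L0 miss wb->B2  d=D]
10: R B2 -> L0 miss wb->B0  d=-]

DIRTY = [3]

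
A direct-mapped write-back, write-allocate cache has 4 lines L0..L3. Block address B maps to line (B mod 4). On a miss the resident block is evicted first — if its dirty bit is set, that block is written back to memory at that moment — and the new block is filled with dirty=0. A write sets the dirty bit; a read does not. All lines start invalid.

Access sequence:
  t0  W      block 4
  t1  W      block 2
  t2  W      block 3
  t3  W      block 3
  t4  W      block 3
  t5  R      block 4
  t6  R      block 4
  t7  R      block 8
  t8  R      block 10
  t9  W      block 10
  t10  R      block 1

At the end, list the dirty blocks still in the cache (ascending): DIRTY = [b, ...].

0: W B4 → L0 miss [D]
1: W B2 → L2 miss [D]
2: W B3 → L3 miss [D]
3: W B3 → L3 hit [D]
4: W B3 → L3 hit [D]
5: R B4 → L0 hit [D]
6: R B4 → L0 hit [D]
7: R B8 → L0 miss wb→B4 [-]
8: R B10 → L2 miss wb→B2 [-]
9: W B10 → L2 hit [D]
10: R B1 → L1 miss [-]

DIRTY = [3, 10]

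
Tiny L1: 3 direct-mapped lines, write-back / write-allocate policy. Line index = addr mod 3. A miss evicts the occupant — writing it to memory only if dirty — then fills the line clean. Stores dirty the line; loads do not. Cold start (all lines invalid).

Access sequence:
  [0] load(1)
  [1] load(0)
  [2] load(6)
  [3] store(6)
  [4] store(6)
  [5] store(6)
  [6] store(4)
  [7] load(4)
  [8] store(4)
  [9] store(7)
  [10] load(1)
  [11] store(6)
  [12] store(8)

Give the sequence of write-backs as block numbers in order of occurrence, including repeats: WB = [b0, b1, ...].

0: R B1 → L1 miss [-]
1: R B0 → L0 miss [-]
2: R B6 → L0 miss [-]
3: W B6 → L0 hit [D]
4: W B6 → L0 hit [D]
5: W B6 → L0 hit [D]
6: W B4 → L1 miss [D]
7: R B4 → L1 hit [D]
8: W B4 → L1 hit [D]
9: W B7 → L1 miss wb→B4 [D]
10: R B1 → L1 miss wb→B7 [-]
11: W B6 → L0 hit [D]
12: W B8 → L2 miss [D]

WB = [4, 7]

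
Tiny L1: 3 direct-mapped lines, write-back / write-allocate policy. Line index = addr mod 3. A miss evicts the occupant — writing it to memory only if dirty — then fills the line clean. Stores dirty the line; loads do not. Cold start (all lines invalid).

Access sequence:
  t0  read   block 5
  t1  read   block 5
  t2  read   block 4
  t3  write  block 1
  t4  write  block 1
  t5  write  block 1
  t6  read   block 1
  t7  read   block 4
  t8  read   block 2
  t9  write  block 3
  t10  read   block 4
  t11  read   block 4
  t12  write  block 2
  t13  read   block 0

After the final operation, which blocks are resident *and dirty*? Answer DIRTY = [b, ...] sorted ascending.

0: R B5 -> L2 miss  d=-]
1: R B5 -> L2 hit  d=-]
2: R B4 -> L1 miss  d=-]
3: W B1 -> L1 miss  d=D]
4: W B1 -> L1 hit  d=D]
5: W B1 -> L1 hit  d=D]
6: R B1 -> L1 hit  d=D]
7: R B4 -> L1 miss wb->B1  d=-]
8: R B2 -> L2 miss  d=-]
9: W B3 -> L0 miss  d=D]
10: R B4 -> L1 hit  d=-]
11: R B4 -> L1 hit  d=-]
12: W B2 -> L2 hit  d=D]
13: R B0 -> L0 miss wb->B3  d=-]

DIRTY = [2]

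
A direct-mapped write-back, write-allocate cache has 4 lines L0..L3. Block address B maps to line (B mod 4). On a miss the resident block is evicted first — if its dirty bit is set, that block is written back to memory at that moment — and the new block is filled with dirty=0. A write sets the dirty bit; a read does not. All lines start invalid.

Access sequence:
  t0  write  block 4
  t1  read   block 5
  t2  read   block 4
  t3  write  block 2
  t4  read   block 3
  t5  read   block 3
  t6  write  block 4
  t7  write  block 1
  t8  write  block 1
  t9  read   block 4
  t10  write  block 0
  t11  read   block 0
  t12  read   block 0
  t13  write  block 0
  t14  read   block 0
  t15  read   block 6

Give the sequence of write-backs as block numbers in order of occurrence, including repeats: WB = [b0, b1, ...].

WB = [4, 2]

0: W B4 -> L0 miss  d=D]
1: R B5 -> L1 miss  d=-]
2: R B4 -> L0 hit  d=D]
3: W B2 -> L2 miss  d=D]
4: R B3 -> L3 miss  d=-]
5: R B3 -> L3 hit  d=-]
6: W B4 -> L0 hit  d=D]
7: W B1 -> L1 miss  d=D]
8: W B1 -> L1 hit  d=D]
9: R B4 -> L0 hit  d=D]
10: W B0 -> L0 miss wb->B4  d=D]
11: R B0 -> L0 hit  d=D]
12: R B0 -> L0 hit  d=D]
13: W B0 -> L0 hit  d=D]
14: R B0 -> L0 hit  d=D]
15: R B6 -> L2 miss wb->B2  d=-]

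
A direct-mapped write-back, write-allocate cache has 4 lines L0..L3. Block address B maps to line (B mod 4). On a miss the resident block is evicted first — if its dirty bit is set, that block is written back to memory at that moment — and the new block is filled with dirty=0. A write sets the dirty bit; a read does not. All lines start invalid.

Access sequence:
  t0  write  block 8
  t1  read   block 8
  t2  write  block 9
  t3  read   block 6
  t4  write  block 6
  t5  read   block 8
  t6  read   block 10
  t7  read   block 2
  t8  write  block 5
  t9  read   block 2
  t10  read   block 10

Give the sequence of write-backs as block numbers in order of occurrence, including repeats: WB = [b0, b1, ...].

0: W B8 -> L0 miss  d=D]
1: R B8 -> L0 hit  d=D]
2: W B9 -> L1 miss  d=D]
3: R B6 -> L2 miss  d=-]
4: W B6 -> L2 hit  d=D]
5: R B8 -> L0 hit  d=D]
6: R B10 -> L2 miss wb->B6  d=-]
7: R B2 -> L2 miss  d=-]
8: W B5 -> L1 miss wb->B9  d=D]
9: R B2 -> L2 hit  d=-]
10: R B10 -> L2 miss  d=-]

WB = [6, 9]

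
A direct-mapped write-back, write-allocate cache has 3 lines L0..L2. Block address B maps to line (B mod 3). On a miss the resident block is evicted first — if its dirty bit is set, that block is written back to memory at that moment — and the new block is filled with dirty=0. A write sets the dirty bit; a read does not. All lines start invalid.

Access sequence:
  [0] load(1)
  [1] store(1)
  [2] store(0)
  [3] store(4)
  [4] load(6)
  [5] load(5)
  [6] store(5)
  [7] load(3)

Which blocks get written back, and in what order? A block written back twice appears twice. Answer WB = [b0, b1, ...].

WB = [1, 0]

0: R B1 -> L1 miss  d=-]
1: W B1 -> L1 hit  d=D]
2: W B0 -> L0 miss  d=D]
3: W B4 -> L1 miss wb->B1  d=D]
4: R B6 -> L0 miss wb->B0  d=-]
5: R B5 -> L2 miss  d=-]
6: W B5 -> L2 hit  d=D]
7: R B3 -> L0 miss  d=-]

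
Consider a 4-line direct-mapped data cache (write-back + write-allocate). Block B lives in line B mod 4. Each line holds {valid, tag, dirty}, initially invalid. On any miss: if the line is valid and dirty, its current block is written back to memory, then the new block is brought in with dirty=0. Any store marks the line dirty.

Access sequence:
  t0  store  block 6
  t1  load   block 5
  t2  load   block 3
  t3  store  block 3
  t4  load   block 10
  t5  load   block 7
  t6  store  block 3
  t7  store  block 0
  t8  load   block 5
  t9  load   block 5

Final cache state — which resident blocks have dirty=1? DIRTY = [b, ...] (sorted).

DIRTY = [0, 3]

  0 | W B6 → L2 miss [D]
  1 | R B5 → L1 miss [-]
  2 | R B3 → L3 miss [-]
  3 | W B3 → L3 hit [D]
  4 | R B10 → L2 miss wb→B6 [-]
  5 | R B7 → L3 miss wb→B3 [-]
  6 | W B3 → L3 miss [D]
  7 | W B0 → L0 miss [D]
  8 | R B5 → L1 hit [-]
  9 | R B5 → L1 hit [-]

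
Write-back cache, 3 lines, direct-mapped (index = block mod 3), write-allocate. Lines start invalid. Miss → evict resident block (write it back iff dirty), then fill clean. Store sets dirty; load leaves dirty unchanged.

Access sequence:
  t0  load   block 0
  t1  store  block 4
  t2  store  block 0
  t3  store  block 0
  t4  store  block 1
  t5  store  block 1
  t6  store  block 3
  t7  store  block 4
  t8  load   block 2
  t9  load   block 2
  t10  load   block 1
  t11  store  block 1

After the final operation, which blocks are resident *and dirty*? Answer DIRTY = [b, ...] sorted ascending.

0: R B0 -> L0 miss  d=-]
1: W B4 -> L1 miss  d=D]
2: W B0 -> L0 hit  d=D]
3: W B0 -> L0 hit  d=D]
4: W B1 -> L1 miss wb->B4  d=D]
5: W B1 -> L1 hit  d=D]
6: W B3 -> L0 miss wb->B0  d=D]
7: W B4 -> L1 miss wb->B1  d=D]
8: R B2 -> L2 miss  d=-]
9: R B2 -> L2 hit  d=-]
10: R B1 -> L1 miss wb->B4  d=-]
11: W B1 -> L1 hit  d=D]

DIRTY = [1, 3]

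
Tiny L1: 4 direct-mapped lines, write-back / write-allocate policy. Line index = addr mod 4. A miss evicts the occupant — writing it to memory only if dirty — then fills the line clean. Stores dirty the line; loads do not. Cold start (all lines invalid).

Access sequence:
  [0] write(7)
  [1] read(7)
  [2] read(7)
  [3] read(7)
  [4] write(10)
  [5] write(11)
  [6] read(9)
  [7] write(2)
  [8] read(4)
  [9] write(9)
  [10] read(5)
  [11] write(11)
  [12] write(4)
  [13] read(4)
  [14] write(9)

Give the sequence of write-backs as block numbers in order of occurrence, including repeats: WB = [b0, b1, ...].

WB = [7, 10, 9]

  0 | W B7 → L3 miss [D]
  1 | R B7 → L3 hit [D]
  2 | R B7 → L3 hit [D]
  3 | R B7 → L3 hit [D]
  4 | W B10 → L2 miss [D]
  5 | W B11 → L3 miss wb→B7 [D]
  6 | R B9 → L1 miss [-]
  7 | W B2 → L2 miss wb→B10 [D]
  8 | R B4 → L0 miss [-]
  9 | W B9 → L1 hit [D]
  10 | R B5 → L1 miss wb→B9 [-]
  11 | W B11 → L3 hit [D]
  12 | W B4 → L0 hit [D]
  13 | R B4 → L0 hit [D]
  14 | W B9 → L1 miss [D]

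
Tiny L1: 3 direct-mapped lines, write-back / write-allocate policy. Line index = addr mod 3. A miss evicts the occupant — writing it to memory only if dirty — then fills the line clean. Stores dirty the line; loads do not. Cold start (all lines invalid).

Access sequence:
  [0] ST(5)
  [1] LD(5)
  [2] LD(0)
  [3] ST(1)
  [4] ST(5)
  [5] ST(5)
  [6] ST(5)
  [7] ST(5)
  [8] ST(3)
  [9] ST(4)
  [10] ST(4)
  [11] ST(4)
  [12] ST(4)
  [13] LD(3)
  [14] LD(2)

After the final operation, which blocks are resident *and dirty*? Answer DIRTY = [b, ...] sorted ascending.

  0 | W B5 → L2 miss [D]
  1 | R B5 → L2 hit [D]
  2 | R B0 → L0 miss [-]
  3 | W B1 → L1 miss [D]
  4 | W B5 → L2 hit [D]
  5 | W B5 → L2 hit [D]
  6 | W B5 → L2 hit [D]
  7 | W B5 → L2 hit [D]
  8 | W B3 → L0 miss [D]
  9 | W B4 → L1 miss wb→B1 [D]
  10 | W B4 → L1 hit [D]
  11 | W B4 → L1 hit [D]
  12 | W B4 → L1 hit [D]
  13 | R B3 → L0 hit [D]
  14 | R B2 → L2 miss wb→B5 [-]

DIRTY = [3, 4]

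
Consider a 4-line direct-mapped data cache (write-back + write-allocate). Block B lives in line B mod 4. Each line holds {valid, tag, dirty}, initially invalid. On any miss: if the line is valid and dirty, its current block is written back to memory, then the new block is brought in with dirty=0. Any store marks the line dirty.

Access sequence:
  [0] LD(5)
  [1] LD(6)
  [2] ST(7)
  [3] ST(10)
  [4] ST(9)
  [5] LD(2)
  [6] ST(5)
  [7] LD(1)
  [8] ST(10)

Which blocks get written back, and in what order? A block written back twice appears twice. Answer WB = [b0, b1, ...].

WB = [10, 9, 5]

0: R B5 -> L1 miss  d=-]
1: R B6 -> L2 miss  d=-]
2: W B7 -> L3 miss  d=D]
3: W B10 -> L2 miss  d=D]
4: W B9 -> L1 miss  d=D]
5: R B2 -> L2 miss wb->B10  d=-]
6: W B5 -> L1 miss wb->B9  d=D]
7: R B1 -> L1 miss wb->B5  d=-]
8: W B10 -> L2 miss  d=D]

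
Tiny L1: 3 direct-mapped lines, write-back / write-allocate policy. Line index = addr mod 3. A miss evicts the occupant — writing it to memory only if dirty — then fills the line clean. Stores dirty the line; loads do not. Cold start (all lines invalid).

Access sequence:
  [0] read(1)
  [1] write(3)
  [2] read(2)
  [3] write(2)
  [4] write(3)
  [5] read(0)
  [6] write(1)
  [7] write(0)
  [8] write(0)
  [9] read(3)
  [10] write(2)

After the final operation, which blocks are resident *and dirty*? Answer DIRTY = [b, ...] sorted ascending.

DIRTY = [1, 2]

0: R B1 -> L1 miss  d=-]
1: W B3 -> L0 miss  d=D]
2: R B2 -> L2 miss  d=-]
3: W B2 -> L2 hit  d=D]
4: W B3 -> L0 hit  d=D]
5: R B0 -> L0 miss wb->B3  d=-]
6: W B1 -> L1 hit  d=D]
7: W B0 -> L0 hit  d=D]
8: W B0 -> L0 hit  d=D]
9: R B3 -> L0 miss wb->B0  d=-]
10: W B2 -> L2 hit  d=D]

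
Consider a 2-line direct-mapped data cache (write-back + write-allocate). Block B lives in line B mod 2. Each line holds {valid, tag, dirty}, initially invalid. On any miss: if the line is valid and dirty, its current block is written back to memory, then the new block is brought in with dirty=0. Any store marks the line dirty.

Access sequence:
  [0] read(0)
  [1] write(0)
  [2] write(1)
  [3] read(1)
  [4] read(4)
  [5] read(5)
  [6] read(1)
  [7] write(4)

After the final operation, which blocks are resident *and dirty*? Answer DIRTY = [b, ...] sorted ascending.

DIRTY = [4]

0: R B0 → L0 miss [-]
1: W B0 → L0 hit [D]
2: W B1 → L1 miss [D]
3: R B1 → L1 hit [D]
4: R B4 → L0 miss wb→B0 [-]
5: R B5 → L1 miss wb→B1 [-]
6: R B1 → L1 miss [-]
7: W B4 → L0 hit [D]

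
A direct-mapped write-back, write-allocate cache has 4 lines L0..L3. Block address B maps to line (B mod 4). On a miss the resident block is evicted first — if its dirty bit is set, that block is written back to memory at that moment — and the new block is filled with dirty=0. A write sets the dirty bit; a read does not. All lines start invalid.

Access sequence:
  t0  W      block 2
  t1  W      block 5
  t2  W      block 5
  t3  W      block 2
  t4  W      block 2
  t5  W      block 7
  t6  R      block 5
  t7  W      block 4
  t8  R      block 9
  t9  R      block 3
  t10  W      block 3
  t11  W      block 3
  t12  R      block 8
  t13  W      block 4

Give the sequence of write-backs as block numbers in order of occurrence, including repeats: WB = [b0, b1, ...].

  0 | W B2 → L2 miss [D]
  1 | W B5 → L1 miss [D]
  2 | W B5 → L1 hit [D]
  3 | W B2 → L2 hit [D]
  4 | W B2 → L2 hit [D]
  5 | W B7 → L3 miss [D]
  6 | R B5 → L1 hit [D]
  7 | W B4 → L0 miss [D]
  8 | R B9 → L1 miss wb→B5 [-]
  9 | R B3 → L3 miss wb→B7 [-]
  10 | W B3 → L3 hit [D]
  11 | W B3 → L3 hit [D]
  12 | R B8 → L0 miss wb→B4 [-]
  13 | W B4 → L0 miss [D]

WB = [5, 7, 4]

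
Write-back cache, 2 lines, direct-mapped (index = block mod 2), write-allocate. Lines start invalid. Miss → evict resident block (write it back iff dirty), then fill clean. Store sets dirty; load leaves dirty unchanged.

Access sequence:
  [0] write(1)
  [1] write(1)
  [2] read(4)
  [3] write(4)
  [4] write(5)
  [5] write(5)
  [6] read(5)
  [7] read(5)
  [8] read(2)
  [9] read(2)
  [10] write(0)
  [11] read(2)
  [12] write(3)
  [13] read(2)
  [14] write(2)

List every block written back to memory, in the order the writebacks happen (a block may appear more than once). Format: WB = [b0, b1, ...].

WB = [1, 4, 0, 5]

0: W B1 → L1 miss [D]
1: W B1 → L1 hit [D]
2: R B4 → L0 miss [-]
3: W B4 → L0 hit [D]
4: W B5 → L1 miss wb→B1 [D]
5: W B5 → L1 hit [D]
6: R B5 → L1 hit [D]
7: R B5 → L1 hit [D]
8: R B2 → L0 miss wb→B4 [-]
9: R B2 → L0 hit [-]
10: W B0 → L0 miss [D]
11: R B2 → L0 miss wb→B0 [-]
12: W B3 → L1 miss wb→B5 [D]
13: R B2 → L0 hit [-]
14: W B2 → L0 hit [D]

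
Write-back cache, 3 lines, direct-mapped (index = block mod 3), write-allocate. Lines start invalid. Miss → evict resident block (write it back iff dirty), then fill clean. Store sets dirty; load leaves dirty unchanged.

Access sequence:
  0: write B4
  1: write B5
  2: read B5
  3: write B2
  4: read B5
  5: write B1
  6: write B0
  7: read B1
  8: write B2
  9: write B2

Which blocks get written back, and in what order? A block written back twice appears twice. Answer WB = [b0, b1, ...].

WB = [5, 2, 4]

0: W B4 → L1 miss [D]
1: W B5 → L2 miss [D]
2: R B5 → L2 hit [D]
3: W B2 → L2 miss wb→B5 [D]
4: R B5 → L2 miss wb→B2 [-]
5: W B1 → L1 miss wb→B4 [D]
6: W B0 → L0 miss [D]
7: R B1 → L1 hit [D]
8: W B2 → L2 miss [D]
9: W B2 → L2 hit [D]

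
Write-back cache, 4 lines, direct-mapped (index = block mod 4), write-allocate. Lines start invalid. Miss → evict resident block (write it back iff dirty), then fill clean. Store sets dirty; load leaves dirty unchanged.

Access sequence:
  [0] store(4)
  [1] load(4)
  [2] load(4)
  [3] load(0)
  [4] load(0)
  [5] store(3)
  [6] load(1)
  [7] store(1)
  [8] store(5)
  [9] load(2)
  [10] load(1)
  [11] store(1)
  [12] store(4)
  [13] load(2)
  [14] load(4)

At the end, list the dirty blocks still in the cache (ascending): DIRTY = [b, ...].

0: W B4 -> L0 miss  d=D]
1: R B4 -> L0 hit  d=D]
2: R B4 -> L0 hit  d=D]
3: R B0 -> L0 miss wb->B4  d=-]
4: R B0 -> L0 hit  d=-]
5: W B3 -> L3 miss  d=D]
6: R B1 -> L1 miss  d=-]
7: W B1 -> L1 hit  d=D]
8: W B5 -> L1 miss wb->B1  d=D]
9: R B2 -> L2 miss  d=-]
10: R B1 -> L1 miss wb->B5  d=-]
11: W B1 -> L1 hit  d=D]
12: W B4 -> L0 miss  d=D]
13: R B2 -> L2 hit  d=-]
14: R B4 -> L0 hit  d=D]

DIRTY = [1, 3, 4]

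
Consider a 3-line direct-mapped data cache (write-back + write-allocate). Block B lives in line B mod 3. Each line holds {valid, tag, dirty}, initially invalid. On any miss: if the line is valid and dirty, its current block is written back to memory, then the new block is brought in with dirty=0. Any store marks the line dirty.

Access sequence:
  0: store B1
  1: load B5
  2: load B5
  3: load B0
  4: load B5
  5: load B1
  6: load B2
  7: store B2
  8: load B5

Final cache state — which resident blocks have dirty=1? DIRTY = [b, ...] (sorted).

DIRTY = [1]

0: W B1 → L1 miss [D]
1: R B5 → L2 miss [-]
2: R B5 → L2 hit [-]
3: R B0 → L0 miss [-]
4: R B5 → L2 hit [-]
5: R B1 → L1 hit [D]
6: R B2 → L2 miss [-]
7: W B2 → L2 hit [D]
8: R B5 → L2 miss wb→B2 [-]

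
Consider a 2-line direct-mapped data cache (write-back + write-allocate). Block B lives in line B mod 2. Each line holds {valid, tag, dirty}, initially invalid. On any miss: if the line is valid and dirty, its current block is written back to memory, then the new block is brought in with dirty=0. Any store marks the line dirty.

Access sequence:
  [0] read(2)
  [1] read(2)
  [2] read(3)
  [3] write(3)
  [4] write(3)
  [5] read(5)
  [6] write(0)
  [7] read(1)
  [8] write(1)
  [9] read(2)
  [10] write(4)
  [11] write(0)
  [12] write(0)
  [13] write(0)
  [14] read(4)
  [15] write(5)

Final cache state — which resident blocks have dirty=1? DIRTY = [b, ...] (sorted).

DIRTY = [5]

0: R B2 → L0 miss [-]
1: R B2 → L0 hit [-]
2: R B3 → L1 miss [-]
3: W B3 → L1 hit [D]
4: W B3 → L1 hit [D]
5: R B5 → L1 miss wb→B3 [-]
6: W B0 → L0 miss [D]
7: R B1 → L1 miss [-]
8: W B1 → L1 hit [D]
9: R B2 → L0 miss wb→B0 [-]
10: W B4 → L0 miss [D]
11: W B0 → L0 miss wb→B4 [D]
12: W B0 → L0 hit [D]
13: W B0 → L0 hit [D]
14: R B4 → L0 miss wb→B0 [-]
15: W B5 → L1 miss wb→B1 [D]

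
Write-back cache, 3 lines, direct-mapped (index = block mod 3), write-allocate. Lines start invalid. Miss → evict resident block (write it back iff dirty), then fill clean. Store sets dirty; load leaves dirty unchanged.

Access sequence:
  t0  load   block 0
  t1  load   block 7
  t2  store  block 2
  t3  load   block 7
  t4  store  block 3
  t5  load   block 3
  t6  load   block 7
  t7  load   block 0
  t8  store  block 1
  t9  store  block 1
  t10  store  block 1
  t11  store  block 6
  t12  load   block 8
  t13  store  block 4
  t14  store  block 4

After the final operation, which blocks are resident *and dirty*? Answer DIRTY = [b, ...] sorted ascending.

  0 | R B0 → L0 miss [-]
  1 | R B7 → L1 miss [-]
  2 | W B2 → L2 miss [D]
  3 | R B7 → L1 hit [-]
  4 | W B3 → L0 miss [D]
  5 | R B3 → L0 hit [D]
  6 | R B7 → L1 hit [-]
  7 | R B0 → L0 miss wb→B3 [-]
  8 | W B1 → L1 miss [D]
  9 | W B1 → L1 hit [D]
  10 | W B1 → L1 hit [D]
  11 | W B6 → L0 miss [D]
  12 | R B8 → L2 miss wb→B2 [-]
  13 | W B4 → L1 miss wb→B1 [D]
  14 | W B4 → L1 hit [D]

DIRTY = [4, 6]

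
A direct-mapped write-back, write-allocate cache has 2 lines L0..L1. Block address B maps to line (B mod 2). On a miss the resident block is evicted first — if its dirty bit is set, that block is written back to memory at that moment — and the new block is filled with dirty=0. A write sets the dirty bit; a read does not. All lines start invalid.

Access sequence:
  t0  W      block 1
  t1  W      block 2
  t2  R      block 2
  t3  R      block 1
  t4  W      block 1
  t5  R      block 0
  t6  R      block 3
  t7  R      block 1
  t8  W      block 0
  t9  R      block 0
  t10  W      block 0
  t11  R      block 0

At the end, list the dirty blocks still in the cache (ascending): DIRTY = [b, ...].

0: W B1 → L1 miss [D]
1: W B2 → L0 miss [D]
2: R B2 → L0 hit [D]
3: R B1 → L1 hit [D]
4: W B1 → L1 hit [D]
5: R B0 → L0 miss wb→B2 [-]
6: R B3 → L1 miss wb→B1 [-]
7: R B1 → L1 miss [-]
8: W B0 → L0 hit [D]
9: R B0 → L0 hit [D]
10: W B0 → L0 hit [D]
11: R B0 → L0 hit [D]

DIRTY = [0]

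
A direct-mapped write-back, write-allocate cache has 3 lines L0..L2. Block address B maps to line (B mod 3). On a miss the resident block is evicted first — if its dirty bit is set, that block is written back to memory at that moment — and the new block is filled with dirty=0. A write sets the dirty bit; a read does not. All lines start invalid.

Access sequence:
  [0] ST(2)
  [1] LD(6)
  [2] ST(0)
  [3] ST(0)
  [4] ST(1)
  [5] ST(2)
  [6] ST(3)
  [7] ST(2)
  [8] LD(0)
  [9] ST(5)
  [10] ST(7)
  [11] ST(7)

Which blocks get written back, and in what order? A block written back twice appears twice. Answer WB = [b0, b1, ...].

WB = [0, 3, 2, 1]

0: W B2 -> L2 miss  d=D]
1: R B6 -> L0 miss  d=-]
2: W B0 -> L0 miss  d=D]
3: W B0 -> L0 hit  d=D]
4: W B1 -> L1 miss  d=D]
5: W B2 -> L2 hit  d=D]
6: W B3 -> L0 miss wb->B0  d=D]
7: W B2 -> L2 hit  d=D]
8: R B0 -> L0 miss wb->B3  d=-]
9: W B5 -> L2 miss wb->B2  d=D]
10: W B7 -> L1 miss wb->B1  d=D]
11: W B7 -> L1 hit  d=D]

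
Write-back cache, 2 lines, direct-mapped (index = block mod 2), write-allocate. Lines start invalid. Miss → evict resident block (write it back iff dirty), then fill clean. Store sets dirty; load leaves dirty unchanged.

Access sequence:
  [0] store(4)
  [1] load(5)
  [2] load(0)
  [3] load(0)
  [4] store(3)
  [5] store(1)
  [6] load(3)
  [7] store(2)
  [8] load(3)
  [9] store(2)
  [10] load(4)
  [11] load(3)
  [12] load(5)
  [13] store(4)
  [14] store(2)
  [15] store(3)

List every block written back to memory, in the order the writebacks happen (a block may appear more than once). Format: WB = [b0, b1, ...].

0: W B4 -> L0 miss  d=D]
1: R B5 -> L1 miss  d=-]
2: R B0 -> L0 miss wb->B4  d=-]
3: R B0 -> L0 hit  d=-]
4: W B3 -> L1 miss  d=D]
5: W B1 -> L1 miss wb->B3  d=D]
6: R B3 -> L1 miss wb->B1  d=-]
7: W B2 -> L0 miss  d=D]
8: R B3 -> L1 hit  d=-]
9: W B2 -> L0 hit  d=D]
10: R B4 -> L0 miss wb->B2  d=-]
11: R B3 -> L1 hit  d=-]
12: R B5 -> L1 miss  d=-]
13: W B4 -> L0 hit  d=D]
14: W B2 -> L0 miss wb->B4  d=D]
15: W B3 -> L1 miss  d=D]

WB = [4, 3, 1, 2, 4]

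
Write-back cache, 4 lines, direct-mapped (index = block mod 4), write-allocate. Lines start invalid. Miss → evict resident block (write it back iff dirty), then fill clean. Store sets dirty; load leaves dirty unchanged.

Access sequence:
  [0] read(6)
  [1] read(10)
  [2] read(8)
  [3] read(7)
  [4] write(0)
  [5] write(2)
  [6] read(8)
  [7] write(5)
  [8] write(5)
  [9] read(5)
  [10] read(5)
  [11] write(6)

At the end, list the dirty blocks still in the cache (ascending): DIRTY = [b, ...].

DIRTY = [5, 6]

0: R B6 → L2 miss [-]
1: R B10 → L2 miss [-]
2: R B8 → L0 miss [-]
3: R B7 → L3 miss [-]
4: W B0 → L0 miss [D]
5: W B2 → L2 miss [D]
6: R B8 → L0 miss wb→B0 [-]
7: W B5 → L1 miss [D]
8: W B5 → L1 hit [D]
9: R B5 → L1 hit [D]
10: R B5 → L1 hit [D]
11: W B6 → L2 miss wb→B2 [D]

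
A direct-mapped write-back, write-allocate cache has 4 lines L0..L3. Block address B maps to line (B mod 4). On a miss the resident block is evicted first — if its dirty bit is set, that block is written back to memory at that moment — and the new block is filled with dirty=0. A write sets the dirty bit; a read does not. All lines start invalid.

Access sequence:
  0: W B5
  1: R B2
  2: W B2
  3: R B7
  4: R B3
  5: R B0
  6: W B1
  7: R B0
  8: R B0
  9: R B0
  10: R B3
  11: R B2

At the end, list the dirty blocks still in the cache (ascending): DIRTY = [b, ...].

0: W B5 → L1 miss [D]
1: R B2 → L2 miss [-]
2: W B2 → L2 hit [D]
3: R B7 → L3 miss [-]
4: R B3 → L3 miss [-]
5: R B0 → L0 miss [-]
6: W B1 → L1 miss wb→B5 [D]
7: R B0 → L0 hit [-]
8: R B0 → L0 hit [-]
9: R B0 → L0 hit [-]
10: R B3 → L3 hit [-]
11: R B2 → L2 hit [D]

DIRTY = [1, 2]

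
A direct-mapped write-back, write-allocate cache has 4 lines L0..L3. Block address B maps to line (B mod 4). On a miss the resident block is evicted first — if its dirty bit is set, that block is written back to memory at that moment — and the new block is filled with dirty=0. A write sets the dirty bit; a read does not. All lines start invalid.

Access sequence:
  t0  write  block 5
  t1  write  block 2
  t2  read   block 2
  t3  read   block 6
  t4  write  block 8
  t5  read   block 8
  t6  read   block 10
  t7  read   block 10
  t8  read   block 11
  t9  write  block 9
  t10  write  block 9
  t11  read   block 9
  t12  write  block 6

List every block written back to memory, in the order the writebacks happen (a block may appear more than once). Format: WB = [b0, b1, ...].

0: W B5 -> L1 miss  d=D]
1: W B2 -> L2 miss  d=D]
2: R B2 -> L2 hit  d=D]
3: R B6 -> L2 miss wb->B2  d=-]
4: W B8 -> L0 miss  d=D]
5: R B8 -> L0 hit  d=D]
6: R B10 -> L2 miss  d=-]
7: R B10 -> L2 hit  d=-]
8: R B11 -> L3 miss  d=-]
9: W B9 -> L1 miss wb->B5  d=D]
10: W B9 -> L1 hit  d=D]
11: R B9 -> L1 hit  d=D]
12: W B6 -> L2 miss  d=D]

WB = [2, 5]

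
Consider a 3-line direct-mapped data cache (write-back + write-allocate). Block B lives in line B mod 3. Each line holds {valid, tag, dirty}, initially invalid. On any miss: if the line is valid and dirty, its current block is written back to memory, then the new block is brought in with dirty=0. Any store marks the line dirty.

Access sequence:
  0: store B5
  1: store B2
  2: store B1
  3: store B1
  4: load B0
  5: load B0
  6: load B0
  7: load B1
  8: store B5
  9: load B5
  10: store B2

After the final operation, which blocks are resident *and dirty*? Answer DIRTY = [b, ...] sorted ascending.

  0 | W B5 → L2 miss [D]
  1 | W B2 → L2 miss wb→B5 [D]
  2 | W B1 → L1 miss [D]
  3 | W B1 → L1 hit [D]
  4 | R B0 → L0 miss [-]
  5 | R B0 → L0 hit [-]
  6 | R B0 → L0 hit [-]
  7 | R B1 → L1 hit [D]
  8 | W B5 → L2 miss wb→B2 [D]
  9 | R B5 → L2 hit [D]
  10 | W B2 → L2 miss wb→B5 [D]

DIRTY = [1, 2]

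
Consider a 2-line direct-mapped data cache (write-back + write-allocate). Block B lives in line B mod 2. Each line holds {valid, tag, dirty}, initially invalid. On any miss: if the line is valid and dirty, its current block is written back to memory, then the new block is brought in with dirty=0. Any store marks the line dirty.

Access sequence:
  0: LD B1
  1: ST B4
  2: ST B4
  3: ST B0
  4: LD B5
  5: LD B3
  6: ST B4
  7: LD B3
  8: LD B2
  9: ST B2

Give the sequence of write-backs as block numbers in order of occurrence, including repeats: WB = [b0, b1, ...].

0: R B1 -> L1 miss  d=-]
1: W B4 -> L0 miss  d=D]
2: W B4 -> L0 hit  d=D]
3: W B0 -> L0 miss wb->B4  d=D]
4: R B5 -> L1 miss  d=-]
5: R B3 -> L1 miss  d=-]
6: W B4 -> L0 miss wb->B0  d=D]
7: R B3 -> L1 hit  d=-]
8: R B2 -> L0 miss wb->B4  d=-]
9: W B2 -> L0 hit  d=D]

WB = [4, 0, 4]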